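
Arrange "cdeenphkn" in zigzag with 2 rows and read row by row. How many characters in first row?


Zigzag "cdeenphkn" into 2 rows:
Placing characters:
  'c' => row 0
  'd' => row 1
  'e' => row 0
  'e' => row 1
  'n' => row 0
  'p' => row 1
  'h' => row 0
  'k' => row 1
  'n' => row 0
Rows:
  Row 0: "cenhn"
  Row 1: "depk"
First row length: 5

5


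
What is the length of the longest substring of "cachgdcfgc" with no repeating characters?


Input: "cachgdcfgc"
Sliding window (track last position of each char):
  Position 0 ('c'): window [0,0] length 1 -- new best
  Position 1 ('a'): window [0,1] length 2 -- new best
  Position 2 ('c'): repeat (last at 0), move window start to 1
  Position 2 ('c'): window [1,2] length 2
  Position 3 ('h'): window [1,3] length 3 -- new best
  Position 4 ('g'): window [1,4] length 4 -- new best
  Position 5 ('d'): window [1,5] length 5 -- new best
  Position 6 ('c'): repeat (last at 2), move window start to 3
  Position 6 ('c'): window [3,6] length 4
  Position 7 ('f'): window [3,7] length 5
  Position 8 ('g'): repeat (last at 4), move window start to 5
  Position 8 ('g'): window [5,8] length 4
  Position 9 ('c'): repeat (last at 6), move window start to 7
  Position 9 ('c'): window [7,9] length 3
Longest substring with no repeats: "achgd" with length 5

5


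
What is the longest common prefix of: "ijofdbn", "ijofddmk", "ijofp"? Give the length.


Words: ijofdbn, ijofddmk, ijofp
  Position 0: all 'i' => match
  Position 1: all 'j' => match
  Position 2: all 'o' => match
  Position 3: all 'f' => match
  Position 4: ('d', 'd', 'p') => mismatch, stop
LCP = "ijof" (length 4)

4


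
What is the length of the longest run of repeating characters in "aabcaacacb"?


Input: "aabcaacacb"
Scanning for longest run:
  Position 1 ('a'): continues run of 'a', length=2
  Position 2 ('b'): new char, reset run to 1
  Position 3 ('c'): new char, reset run to 1
  Position 4 ('a'): new char, reset run to 1
  Position 5 ('a'): continues run of 'a', length=2
  Position 6 ('c'): new char, reset run to 1
  Position 7 ('a'): new char, reset run to 1
  Position 8 ('c'): new char, reset run to 1
  Position 9 ('b'): new char, reset run to 1
Longest run: 'a' with length 2

2


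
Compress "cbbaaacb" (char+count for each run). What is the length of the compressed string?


Input: cbbaaacb
Runs:
  'c' x 1 => "c1"
  'b' x 2 => "b2"
  'a' x 3 => "a3"
  'c' x 1 => "c1"
  'b' x 1 => "b1"
Compressed: "c1b2a3c1b1"
Compressed length: 10

10


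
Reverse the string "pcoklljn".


Input: pcoklljn
Reading characters right to left:
  Position 7: 'n'
  Position 6: 'j'
  Position 5: 'l'
  Position 4: 'l'
  Position 3: 'k'
  Position 2: 'o'
  Position 1: 'c'
  Position 0: 'p'
Reversed: njllkocp

njllkocp


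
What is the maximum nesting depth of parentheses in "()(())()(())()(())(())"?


Input: "()(())()(())()(())(())"
Tracking depth:
  Position 0 '(': depth becomes 1
  Position 1 ')': depth becomes 0
  Position 2 '(': depth becomes 1
  Position 3 '(': depth becomes 2
  Position 4 ')': depth becomes 1
  Position 5 ')': depth becomes 0
  Position 6 '(': depth becomes 1
  Position 7 ')': depth becomes 0
  Position 8 '(': depth becomes 1
  Position 9 '(': depth becomes 2
  Position 10 ')': depth becomes 1
  Position 11 ')': depth becomes 0
  Position 12 '(': depth becomes 1
  Position 13 ')': depth becomes 0
  Position 14 '(': depth becomes 1
  Position 15 '(': depth becomes 2
  Position 16 ')': depth becomes 1
  Position 17 ')': depth becomes 0
  Position 18 '(': depth becomes 1
  Position 19 '(': depth becomes 2
  Position 20 ')': depth becomes 1
  Position 21 ')': depth becomes 0
Maximum depth reached: 2

2


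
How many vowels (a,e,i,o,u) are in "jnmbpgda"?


Input: jnmbpgda
Checking each character:
  'j' at position 0: consonant
  'n' at position 1: consonant
  'm' at position 2: consonant
  'b' at position 3: consonant
  'p' at position 4: consonant
  'g' at position 5: consonant
  'd' at position 6: consonant
  'a' at position 7: vowel (running total: 1)
Total vowels: 1

1


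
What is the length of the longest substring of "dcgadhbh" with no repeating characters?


Input: "dcgadhbh"
Sliding window (track last position of each char):
  Position 0 ('d'): window [0,0] length 1 -- new best
  Position 1 ('c'): window [0,1] length 2 -- new best
  Position 2 ('g'): window [0,2] length 3 -- new best
  Position 3 ('a'): window [0,3] length 4 -- new best
  Position 4 ('d'): repeat (last at 0), move window start to 1
  Position 4 ('d'): window [1,4] length 4
  Position 5 ('h'): window [1,5] length 5 -- new best
  Position 6 ('b'): window [1,6] length 6 -- new best
  Position 7 ('h'): repeat (last at 5), move window start to 6
  Position 7 ('h'): window [6,7] length 2
Longest substring with no repeats: "cgadhb" with length 6

6


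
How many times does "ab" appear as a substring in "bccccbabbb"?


Searching for "ab" in "bccccbabbb"
Scanning each position:
  Position 0: "bc" => no
  Position 1: "cc" => no
  Position 2: "cc" => no
  Position 3: "cc" => no
  Position 4: "cb" => no
  Position 5: "ba" => no
  Position 6: "ab" => MATCH
  Position 7: "bb" => no
  Position 8: "bb" => no
Total occurrences: 1

1


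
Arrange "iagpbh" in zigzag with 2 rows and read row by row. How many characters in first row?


Zigzag "iagpbh" into 2 rows:
Placing characters:
  'i' => row 0
  'a' => row 1
  'g' => row 0
  'p' => row 1
  'b' => row 0
  'h' => row 1
Rows:
  Row 0: "igb"
  Row 1: "aph"
First row length: 3

3


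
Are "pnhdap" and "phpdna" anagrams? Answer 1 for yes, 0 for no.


Strings: "pnhdap", "phpdna"
Sorted first:  adhnpp
Sorted second: adhnpp
Sorted forms match => anagrams

1


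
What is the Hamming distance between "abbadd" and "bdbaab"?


Comparing "abbadd" and "bdbaab" position by position:
  Position 0: 'a' vs 'b' => differ
  Position 1: 'b' vs 'd' => differ
  Position 2: 'b' vs 'b' => same
  Position 3: 'a' vs 'a' => same
  Position 4: 'd' vs 'a' => differ
  Position 5: 'd' vs 'b' => differ
Total differences (Hamming distance): 4

4


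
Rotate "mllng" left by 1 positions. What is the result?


Input: "mllng", rotate left by 1
First 1 characters: "m"
Remaining characters: "llng"
Concatenate remaining + first: "llng" + "m" = "llngm"

llngm


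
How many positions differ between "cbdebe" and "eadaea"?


Comparing "cbdebe" and "eadaea" position by position:
  Position 0: 'c' vs 'e' => DIFFER
  Position 1: 'b' vs 'a' => DIFFER
  Position 2: 'd' vs 'd' => same
  Position 3: 'e' vs 'a' => DIFFER
  Position 4: 'b' vs 'e' => DIFFER
  Position 5: 'e' vs 'a' => DIFFER
Positions that differ: 5

5


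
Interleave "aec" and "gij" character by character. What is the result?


Interleaving "aec" and "gij":
  Position 0: 'a' from first, 'g' from second => "ag"
  Position 1: 'e' from first, 'i' from second => "ei"
  Position 2: 'c' from first, 'j' from second => "cj"
Result: ageicj

ageicj


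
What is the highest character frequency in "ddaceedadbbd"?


Input: ddaceedadbbd
Character counts:
  'a': 2
  'b': 2
  'c': 1
  'd': 5
  'e': 2
Maximum frequency: 5

5


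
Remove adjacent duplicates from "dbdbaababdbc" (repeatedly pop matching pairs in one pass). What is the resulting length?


Input: dbdbaababdbc
Stack-based adjacent duplicate removal:
  Read 'd': push. Stack: d
  Read 'b': push. Stack: db
  Read 'd': push. Stack: dbd
  Read 'b': push. Stack: dbdb
  Read 'a': push. Stack: dbdba
  Read 'a': matches stack top 'a' => pop. Stack: dbdb
  Read 'b': matches stack top 'b' => pop. Stack: dbd
  Read 'a': push. Stack: dbda
  Read 'b': push. Stack: dbdab
  Read 'd': push. Stack: dbdabd
  Read 'b': push. Stack: dbdabdb
  Read 'c': push. Stack: dbdabdbc
Final stack: "dbdabdbc" (length 8)

8


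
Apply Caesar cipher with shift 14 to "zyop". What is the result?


Caesar cipher: shift "zyop" by 14
  'z' (pos 25) + 14 = pos 13 = 'n'
  'y' (pos 24) + 14 = pos 12 = 'm'
  'o' (pos 14) + 14 = pos 2 = 'c'
  'p' (pos 15) + 14 = pos 3 = 'd'
Result: nmcd

nmcd


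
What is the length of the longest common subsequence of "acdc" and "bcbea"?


LCS of "acdc" and "bcbea"
DP table:
           b    c    b    e    a
      0    0    0    0    0    0
  a   0    0    0    0    0    1
  c   0    0    1    1    1    1
  d   0    0    1    1    1    1
  c   0    0    1    1    1    1
LCS length = dp[4][5] = 1

1


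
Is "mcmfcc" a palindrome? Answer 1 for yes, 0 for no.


Input: mcmfcc
Reversed: ccfmcm
  Compare pos 0 ('m') with pos 5 ('c'): MISMATCH
  Compare pos 1 ('c') with pos 4 ('c'): match
  Compare pos 2 ('m') with pos 3 ('f'): MISMATCH
Result: not a palindrome

0


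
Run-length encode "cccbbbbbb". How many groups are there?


Input: cccbbbbbb
Scanning for consecutive runs:
  Group 1: 'c' x 3 (positions 0-2)
  Group 2: 'b' x 6 (positions 3-8)
Total groups: 2

2


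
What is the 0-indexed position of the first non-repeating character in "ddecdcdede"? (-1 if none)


Input: ddecdcdede
Character frequencies:
  'c': 2
  'd': 5
  'e': 3
Scanning left to right for freq == 1:
  Position 0 ('d'): freq=5, skip
  Position 1 ('d'): freq=5, skip
  Position 2 ('e'): freq=3, skip
  Position 3 ('c'): freq=2, skip
  Position 4 ('d'): freq=5, skip
  Position 5 ('c'): freq=2, skip
  Position 6 ('d'): freq=5, skip
  Position 7 ('e'): freq=3, skip
  Position 8 ('d'): freq=5, skip
  Position 9 ('e'): freq=3, skip
  No unique character found => answer = -1

-1


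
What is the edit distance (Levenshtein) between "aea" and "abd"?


Computing edit distance: "aea" -> "abd"
DP table:
           a    b    d
      0    1    2    3
  a   1    0    1    2
  e   2    1    1    2
  a   3    2    2    2
Edit distance = dp[3][3] = 2

2


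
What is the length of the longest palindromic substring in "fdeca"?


Input: "fdeca"
Checking substrings for palindromes:
  No multi-char palindromic substrings found
Longest palindromic substring: "f" with length 1

1


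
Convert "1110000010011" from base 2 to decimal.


Input: "1110000010011" in base 2
Positional expansion:
  Digit '1' (value 1) x 2^12 = 4096
  Digit '1' (value 1) x 2^11 = 2048
  Digit '1' (value 1) x 2^10 = 1024
  Digit '0' (value 0) x 2^9 = 0
  Digit '0' (value 0) x 2^8 = 0
  Digit '0' (value 0) x 2^7 = 0
  Digit '0' (value 0) x 2^6 = 0
  Digit '0' (value 0) x 2^5 = 0
  Digit '1' (value 1) x 2^4 = 16
  Digit '0' (value 0) x 2^3 = 0
  Digit '0' (value 0) x 2^2 = 0
  Digit '1' (value 1) x 2^1 = 2
  Digit '1' (value 1) x 2^0 = 1
Sum = 7187

7187


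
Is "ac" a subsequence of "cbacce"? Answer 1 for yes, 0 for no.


Check if "ac" is a subsequence of "cbacce"
Greedy scan:
  Position 0 ('c'): no match needed
  Position 1 ('b'): no match needed
  Position 2 ('a'): matches sub[0] = 'a'
  Position 3 ('c'): matches sub[1] = 'c'
  Position 4 ('c'): no match needed
  Position 5 ('e'): no match needed
All 2 characters matched => is a subsequence

1


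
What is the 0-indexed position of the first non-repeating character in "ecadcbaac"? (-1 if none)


Input: ecadcbaac
Character frequencies:
  'a': 3
  'b': 1
  'c': 3
  'd': 1
  'e': 1
Scanning left to right for freq == 1:
  Position 0 ('e'): unique! => answer = 0

0


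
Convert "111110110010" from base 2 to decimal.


Input: "111110110010" in base 2
Positional expansion:
  Digit '1' (value 1) x 2^11 = 2048
  Digit '1' (value 1) x 2^10 = 1024
  Digit '1' (value 1) x 2^9 = 512
  Digit '1' (value 1) x 2^8 = 256
  Digit '1' (value 1) x 2^7 = 128
  Digit '0' (value 0) x 2^6 = 0
  Digit '1' (value 1) x 2^5 = 32
  Digit '1' (value 1) x 2^4 = 16
  Digit '0' (value 0) x 2^3 = 0
  Digit '0' (value 0) x 2^2 = 0
  Digit '1' (value 1) x 2^1 = 2
  Digit '0' (value 0) x 2^0 = 0
Sum = 4018

4018


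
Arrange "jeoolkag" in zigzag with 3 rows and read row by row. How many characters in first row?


Zigzag "jeoolkag" into 3 rows:
Placing characters:
  'j' => row 0
  'e' => row 1
  'o' => row 2
  'o' => row 1
  'l' => row 0
  'k' => row 1
  'a' => row 2
  'g' => row 1
Rows:
  Row 0: "jl"
  Row 1: "eokg"
  Row 2: "oa"
First row length: 2

2


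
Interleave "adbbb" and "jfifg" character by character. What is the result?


Interleaving "adbbb" and "jfifg":
  Position 0: 'a' from first, 'j' from second => "aj"
  Position 1: 'd' from first, 'f' from second => "df"
  Position 2: 'b' from first, 'i' from second => "bi"
  Position 3: 'b' from first, 'f' from second => "bf"
  Position 4: 'b' from first, 'g' from second => "bg"
Result: ajdfbibfbg

ajdfbibfbg


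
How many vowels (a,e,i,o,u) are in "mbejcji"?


Input: mbejcji
Checking each character:
  'm' at position 0: consonant
  'b' at position 1: consonant
  'e' at position 2: vowel (running total: 1)
  'j' at position 3: consonant
  'c' at position 4: consonant
  'j' at position 5: consonant
  'i' at position 6: vowel (running total: 2)
Total vowels: 2

2


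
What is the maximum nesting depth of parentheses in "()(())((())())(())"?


Input: "()(())((())())(())"
Tracking depth:
  Position 0 '(': depth becomes 1
  Position 1 ')': depth becomes 0
  Position 2 '(': depth becomes 1
  Position 3 '(': depth becomes 2
  Position 4 ')': depth becomes 1
  Position 5 ')': depth becomes 0
  Position 6 '(': depth becomes 1
  Position 7 '(': depth becomes 2
  Position 8 '(': depth becomes 3
  Position 9 ')': depth becomes 2
  Position 10 ')': depth becomes 1
  Position 11 '(': depth becomes 2
  Position 12 ')': depth becomes 1
  Position 13 ')': depth becomes 0
  Position 14 '(': depth becomes 1
  Position 15 '(': depth becomes 2
  Position 16 ')': depth becomes 1
  Position 17 ')': depth becomes 0
Maximum depth reached: 3

3


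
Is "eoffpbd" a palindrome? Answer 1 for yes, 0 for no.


Input: eoffpbd
Reversed: dbpffoe
  Compare pos 0 ('e') with pos 6 ('d'): MISMATCH
  Compare pos 1 ('o') with pos 5 ('b'): MISMATCH
  Compare pos 2 ('f') with pos 4 ('p'): MISMATCH
Result: not a palindrome

0


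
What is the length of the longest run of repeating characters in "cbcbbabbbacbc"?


Input: "cbcbbabbbacbc"
Scanning for longest run:
  Position 1 ('b'): new char, reset run to 1
  Position 2 ('c'): new char, reset run to 1
  Position 3 ('b'): new char, reset run to 1
  Position 4 ('b'): continues run of 'b', length=2
  Position 5 ('a'): new char, reset run to 1
  Position 6 ('b'): new char, reset run to 1
  Position 7 ('b'): continues run of 'b', length=2
  Position 8 ('b'): continues run of 'b', length=3
  Position 9 ('a'): new char, reset run to 1
  Position 10 ('c'): new char, reset run to 1
  Position 11 ('b'): new char, reset run to 1
  Position 12 ('c'): new char, reset run to 1
Longest run: 'b' with length 3

3


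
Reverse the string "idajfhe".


Input: idajfhe
Reading characters right to left:
  Position 6: 'e'
  Position 5: 'h'
  Position 4: 'f'
  Position 3: 'j'
  Position 2: 'a'
  Position 1: 'd'
  Position 0: 'i'
Reversed: ehfjadi

ehfjadi


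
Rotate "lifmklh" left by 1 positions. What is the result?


Input: "lifmklh", rotate left by 1
First 1 characters: "l"
Remaining characters: "ifmklh"
Concatenate remaining + first: "ifmklh" + "l" = "ifmklhl"

ifmklhl


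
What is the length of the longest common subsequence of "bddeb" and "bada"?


LCS of "bddeb" and "bada"
DP table:
           b    a    d    a
      0    0    0    0    0
  b   0    1    1    1    1
  d   0    1    1    2    2
  d   0    1    1    2    2
  e   0    1    1    2    2
  b   0    1    1    2    2
LCS length = dp[5][4] = 2

2


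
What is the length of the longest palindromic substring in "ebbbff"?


Input: "ebbbff"
Checking substrings for palindromes:
  [1:4] "bbb" (len 3) => palindrome
  [1:3] "bb" (len 2) => palindrome
  [2:4] "bb" (len 2) => palindrome
  [4:6] "ff" (len 2) => palindrome
Longest palindromic substring: "bbb" with length 3

3


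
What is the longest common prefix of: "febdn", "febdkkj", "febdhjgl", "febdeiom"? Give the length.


Words: febdn, febdkkj, febdhjgl, febdeiom
  Position 0: all 'f' => match
  Position 1: all 'e' => match
  Position 2: all 'b' => match
  Position 3: all 'd' => match
  Position 4: ('n', 'k', 'h', 'e') => mismatch, stop
LCP = "febd" (length 4)

4


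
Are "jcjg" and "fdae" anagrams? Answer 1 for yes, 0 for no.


Strings: "jcjg", "fdae"
Sorted first:  cgjj
Sorted second: adef
Differ at position 0: 'c' vs 'a' => not anagrams

0


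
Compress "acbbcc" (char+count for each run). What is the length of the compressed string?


Input: acbbcc
Runs:
  'a' x 1 => "a1"
  'c' x 1 => "c1"
  'b' x 2 => "b2"
  'c' x 2 => "c2"
Compressed: "a1c1b2c2"
Compressed length: 8

8


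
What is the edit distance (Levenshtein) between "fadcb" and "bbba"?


Computing edit distance: "fadcb" -> "bbba"
DP table:
           b    b    b    a
      0    1    2    3    4
  f   1    1    2    3    4
  a   2    2    2    3    3
  d   3    3    3    3    4
  c   4    4    4    4    4
  b   5    4    4    4    5
Edit distance = dp[5][4] = 5

5


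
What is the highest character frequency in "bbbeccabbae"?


Input: bbbeccabbae
Character counts:
  'a': 2
  'b': 5
  'c': 2
  'e': 2
Maximum frequency: 5

5


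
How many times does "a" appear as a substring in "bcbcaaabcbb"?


Searching for "a" in "bcbcaaabcbb"
Scanning each position:
  Position 0: "b" => no
  Position 1: "c" => no
  Position 2: "b" => no
  Position 3: "c" => no
  Position 4: "a" => MATCH
  Position 5: "a" => MATCH
  Position 6: "a" => MATCH
  Position 7: "b" => no
  Position 8: "c" => no
  Position 9: "b" => no
  Position 10: "b" => no
Total occurrences: 3

3


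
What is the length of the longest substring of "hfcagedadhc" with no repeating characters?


Input: "hfcagedadhc"
Sliding window (track last position of each char):
  Position 0 ('h'): window [0,0] length 1 -- new best
  Position 1 ('f'): window [0,1] length 2 -- new best
  Position 2 ('c'): window [0,2] length 3 -- new best
  Position 3 ('a'): window [0,3] length 4 -- new best
  Position 4 ('g'): window [0,4] length 5 -- new best
  Position 5 ('e'): window [0,5] length 6 -- new best
  Position 6 ('d'): window [0,6] length 7 -- new best
  Position 7 ('a'): repeat (last at 3), move window start to 4
  Position 7 ('a'): window [4,7] length 4
  Position 8 ('d'): repeat (last at 6), move window start to 7
  Position 8 ('d'): window [7,8] length 2
  Position 9 ('h'): window [7,9] length 3
  Position 10 ('c'): window [7,10] length 4
Longest substring with no repeats: "hfcaged" with length 7

7


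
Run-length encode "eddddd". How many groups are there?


Input: eddddd
Scanning for consecutive runs:
  Group 1: 'e' x 1 (positions 0-0)
  Group 2: 'd' x 5 (positions 1-5)
Total groups: 2

2


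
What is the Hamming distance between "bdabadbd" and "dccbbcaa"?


Comparing "bdabadbd" and "dccbbcaa" position by position:
  Position 0: 'b' vs 'd' => differ
  Position 1: 'd' vs 'c' => differ
  Position 2: 'a' vs 'c' => differ
  Position 3: 'b' vs 'b' => same
  Position 4: 'a' vs 'b' => differ
  Position 5: 'd' vs 'c' => differ
  Position 6: 'b' vs 'a' => differ
  Position 7: 'd' vs 'a' => differ
Total differences (Hamming distance): 7

7


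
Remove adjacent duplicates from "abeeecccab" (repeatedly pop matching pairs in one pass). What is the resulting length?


Input: abeeecccab
Stack-based adjacent duplicate removal:
  Read 'a': push. Stack: a
  Read 'b': push. Stack: ab
  Read 'e': push. Stack: abe
  Read 'e': matches stack top 'e' => pop. Stack: ab
  Read 'e': push. Stack: abe
  Read 'c': push. Stack: abec
  Read 'c': matches stack top 'c' => pop. Stack: abe
  Read 'c': push. Stack: abec
  Read 'a': push. Stack: abeca
  Read 'b': push. Stack: abecab
Final stack: "abecab" (length 6)

6


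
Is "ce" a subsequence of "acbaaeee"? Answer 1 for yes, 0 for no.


Check if "ce" is a subsequence of "acbaaeee"
Greedy scan:
  Position 0 ('a'): no match needed
  Position 1 ('c'): matches sub[0] = 'c'
  Position 2 ('b'): no match needed
  Position 3 ('a'): no match needed
  Position 4 ('a'): no match needed
  Position 5 ('e'): matches sub[1] = 'e'
  Position 6 ('e'): no match needed
  Position 7 ('e'): no match needed
All 2 characters matched => is a subsequence

1


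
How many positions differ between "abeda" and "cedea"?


Comparing "abeda" and "cedea" position by position:
  Position 0: 'a' vs 'c' => DIFFER
  Position 1: 'b' vs 'e' => DIFFER
  Position 2: 'e' vs 'd' => DIFFER
  Position 3: 'd' vs 'e' => DIFFER
  Position 4: 'a' vs 'a' => same
Positions that differ: 4

4


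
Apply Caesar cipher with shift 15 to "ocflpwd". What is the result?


Caesar cipher: shift "ocflpwd" by 15
  'o' (pos 14) + 15 = pos 3 = 'd'
  'c' (pos 2) + 15 = pos 17 = 'r'
  'f' (pos 5) + 15 = pos 20 = 'u'
  'l' (pos 11) + 15 = pos 0 = 'a'
  'p' (pos 15) + 15 = pos 4 = 'e'
  'w' (pos 22) + 15 = pos 11 = 'l'
  'd' (pos 3) + 15 = pos 18 = 's'
Result: druaels

druaels


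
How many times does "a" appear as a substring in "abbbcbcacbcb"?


Searching for "a" in "abbbcbcacbcb"
Scanning each position:
  Position 0: "a" => MATCH
  Position 1: "b" => no
  Position 2: "b" => no
  Position 3: "b" => no
  Position 4: "c" => no
  Position 5: "b" => no
  Position 6: "c" => no
  Position 7: "a" => MATCH
  Position 8: "c" => no
  Position 9: "b" => no
  Position 10: "c" => no
  Position 11: "b" => no
Total occurrences: 2

2


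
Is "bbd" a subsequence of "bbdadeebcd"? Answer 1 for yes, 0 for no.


Check if "bbd" is a subsequence of "bbdadeebcd"
Greedy scan:
  Position 0 ('b'): matches sub[0] = 'b'
  Position 1 ('b'): matches sub[1] = 'b'
  Position 2 ('d'): matches sub[2] = 'd'
  Position 3 ('a'): no match needed
  Position 4 ('d'): no match needed
  Position 5 ('e'): no match needed
  Position 6 ('e'): no match needed
  Position 7 ('b'): no match needed
  Position 8 ('c'): no match needed
  Position 9 ('d'): no match needed
All 3 characters matched => is a subsequence

1


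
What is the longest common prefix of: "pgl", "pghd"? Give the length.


Words: pgl, pghd
  Position 0: all 'p' => match
  Position 1: all 'g' => match
  Position 2: ('l', 'h') => mismatch, stop
LCP = "pg" (length 2)

2


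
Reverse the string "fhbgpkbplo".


Input: fhbgpkbplo
Reading characters right to left:
  Position 9: 'o'
  Position 8: 'l'
  Position 7: 'p'
  Position 6: 'b'
  Position 5: 'k'
  Position 4: 'p'
  Position 3: 'g'
  Position 2: 'b'
  Position 1: 'h'
  Position 0: 'f'
Reversed: olpbkpgbhf

olpbkpgbhf


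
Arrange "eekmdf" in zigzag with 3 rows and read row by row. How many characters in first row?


Zigzag "eekmdf" into 3 rows:
Placing characters:
  'e' => row 0
  'e' => row 1
  'k' => row 2
  'm' => row 1
  'd' => row 0
  'f' => row 1
Rows:
  Row 0: "ed"
  Row 1: "emf"
  Row 2: "k"
First row length: 2

2


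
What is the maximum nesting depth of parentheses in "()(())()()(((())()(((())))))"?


Input: "()(())()()(((())()(((())))))"
Tracking depth:
  Position 0 '(': depth becomes 1
  Position 1 ')': depth becomes 0
  Position 2 '(': depth becomes 1
  Position 3 '(': depth becomes 2
  Position 4 ')': depth becomes 1
  Position 5 ')': depth becomes 0
  Position 6 '(': depth becomes 1
  Position 7 ')': depth becomes 0
  Position 8 '(': depth becomes 1
  Position 9 ')': depth becomes 0
  Position 10 '(': depth becomes 1
  Position 11 '(': depth becomes 2
  Position 12 '(': depth becomes 3
  Position 13 '(': depth becomes 4
  Position 14 ')': depth becomes 3
  Position 15 ')': depth becomes 2
  Position 16 '(': depth becomes 3
  Position 17 ')': depth becomes 2
  Position 18 '(': depth becomes 3
  Position 19 '(': depth becomes 4
  Position 20 '(': depth becomes 5
  Position 21 '(': depth becomes 6
  Position 22 ')': depth becomes 5
  Position 23 ')': depth becomes 4
  Position 24 ')': depth becomes 3
  Position 25 ')': depth becomes 2
  Position 26 ')': depth becomes 1
  Position 27 ')': depth becomes 0
Maximum depth reached: 6

6


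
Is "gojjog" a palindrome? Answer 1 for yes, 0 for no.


Input: gojjog
Reversed: gojjog
  Compare pos 0 ('g') with pos 5 ('g'): match
  Compare pos 1 ('o') with pos 4 ('o'): match
  Compare pos 2 ('j') with pos 3 ('j'): match
Result: palindrome

1


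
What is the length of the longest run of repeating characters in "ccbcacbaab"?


Input: "ccbcacbaab"
Scanning for longest run:
  Position 1 ('c'): continues run of 'c', length=2
  Position 2 ('b'): new char, reset run to 1
  Position 3 ('c'): new char, reset run to 1
  Position 4 ('a'): new char, reset run to 1
  Position 5 ('c'): new char, reset run to 1
  Position 6 ('b'): new char, reset run to 1
  Position 7 ('a'): new char, reset run to 1
  Position 8 ('a'): continues run of 'a', length=2
  Position 9 ('b'): new char, reset run to 1
Longest run: 'c' with length 2

2


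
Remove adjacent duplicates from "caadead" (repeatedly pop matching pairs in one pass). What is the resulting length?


Input: caadead
Stack-based adjacent duplicate removal:
  Read 'c': push. Stack: c
  Read 'a': push. Stack: ca
  Read 'a': matches stack top 'a' => pop. Stack: c
  Read 'd': push. Stack: cd
  Read 'e': push. Stack: cde
  Read 'a': push. Stack: cdea
  Read 'd': push. Stack: cdead
Final stack: "cdead" (length 5)

5


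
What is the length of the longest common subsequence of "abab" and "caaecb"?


LCS of "abab" and "caaecb"
DP table:
           c    a    a    e    c    b
      0    0    0    0    0    0    0
  a   0    0    1    1    1    1    1
  b   0    0    1    1    1    1    2
  a   0    0    1    2    2    2    2
  b   0    0    1    2    2    2    3
LCS length = dp[4][6] = 3

3


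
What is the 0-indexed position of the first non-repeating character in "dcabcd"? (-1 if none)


Input: dcabcd
Character frequencies:
  'a': 1
  'b': 1
  'c': 2
  'd': 2
Scanning left to right for freq == 1:
  Position 0 ('d'): freq=2, skip
  Position 1 ('c'): freq=2, skip
  Position 2 ('a'): unique! => answer = 2

2


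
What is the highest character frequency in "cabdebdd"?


Input: cabdebdd
Character counts:
  'a': 1
  'b': 2
  'c': 1
  'd': 3
  'e': 1
Maximum frequency: 3

3


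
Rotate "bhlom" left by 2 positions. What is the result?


Input: "bhlom", rotate left by 2
First 2 characters: "bh"
Remaining characters: "lom"
Concatenate remaining + first: "lom" + "bh" = "lombh"

lombh


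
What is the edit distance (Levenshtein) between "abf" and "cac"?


Computing edit distance: "abf" -> "cac"
DP table:
           c    a    c
      0    1    2    3
  a   1    1    1    2
  b   2    2    2    2
  f   3    3    3    3
Edit distance = dp[3][3] = 3

3


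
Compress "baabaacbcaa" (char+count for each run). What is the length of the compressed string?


Input: baabaacbcaa
Runs:
  'b' x 1 => "b1"
  'a' x 2 => "a2"
  'b' x 1 => "b1"
  'a' x 2 => "a2"
  'c' x 1 => "c1"
  'b' x 1 => "b1"
  'c' x 1 => "c1"
  'a' x 2 => "a2"
Compressed: "b1a2b1a2c1b1c1a2"
Compressed length: 16

16


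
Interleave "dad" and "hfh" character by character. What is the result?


Interleaving "dad" and "hfh":
  Position 0: 'd' from first, 'h' from second => "dh"
  Position 1: 'a' from first, 'f' from second => "af"
  Position 2: 'd' from first, 'h' from second => "dh"
Result: dhafdh

dhafdh


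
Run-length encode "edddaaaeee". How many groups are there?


Input: edddaaaeee
Scanning for consecutive runs:
  Group 1: 'e' x 1 (positions 0-0)
  Group 2: 'd' x 3 (positions 1-3)
  Group 3: 'a' x 3 (positions 4-6)
  Group 4: 'e' x 3 (positions 7-9)
Total groups: 4

4


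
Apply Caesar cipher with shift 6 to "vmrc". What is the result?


Caesar cipher: shift "vmrc" by 6
  'v' (pos 21) + 6 = pos 1 = 'b'
  'm' (pos 12) + 6 = pos 18 = 's'
  'r' (pos 17) + 6 = pos 23 = 'x'
  'c' (pos 2) + 6 = pos 8 = 'i'
Result: bsxi

bsxi


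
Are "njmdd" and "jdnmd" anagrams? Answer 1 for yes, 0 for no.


Strings: "njmdd", "jdnmd"
Sorted first:  ddjmn
Sorted second: ddjmn
Sorted forms match => anagrams

1


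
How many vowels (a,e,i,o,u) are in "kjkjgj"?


Input: kjkjgj
Checking each character:
  'k' at position 0: consonant
  'j' at position 1: consonant
  'k' at position 2: consonant
  'j' at position 3: consonant
  'g' at position 4: consonant
  'j' at position 5: consonant
Total vowels: 0

0


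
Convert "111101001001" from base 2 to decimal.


Input: "111101001001" in base 2
Positional expansion:
  Digit '1' (value 1) x 2^11 = 2048
  Digit '1' (value 1) x 2^10 = 1024
  Digit '1' (value 1) x 2^9 = 512
  Digit '1' (value 1) x 2^8 = 256
  Digit '0' (value 0) x 2^7 = 0
  Digit '1' (value 1) x 2^6 = 64
  Digit '0' (value 0) x 2^5 = 0
  Digit '0' (value 0) x 2^4 = 0
  Digit '1' (value 1) x 2^3 = 8
  Digit '0' (value 0) x 2^2 = 0
  Digit '0' (value 0) x 2^1 = 0
  Digit '1' (value 1) x 2^0 = 1
Sum = 3913

3913


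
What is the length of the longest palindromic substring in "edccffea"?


Input: "edccffea"
Checking substrings for palindromes:
  [2:4] "cc" (len 2) => palindrome
  [4:6] "ff" (len 2) => palindrome
Longest palindromic substring: "cc" with length 2

2


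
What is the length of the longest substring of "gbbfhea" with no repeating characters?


Input: "gbbfhea"
Sliding window (track last position of each char):
  Position 0 ('g'): window [0,0] length 1 -- new best
  Position 1 ('b'): window [0,1] length 2 -- new best
  Position 2 ('b'): repeat (last at 1), move window start to 2
  Position 2 ('b'): window [2,2] length 1
  Position 3 ('f'): window [2,3] length 2
  Position 4 ('h'): window [2,4] length 3 -- new best
  Position 5 ('e'): window [2,5] length 4 -- new best
  Position 6 ('a'): window [2,6] length 5 -- new best
Longest substring with no repeats: "bfhea" with length 5

5


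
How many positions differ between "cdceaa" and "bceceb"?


Comparing "cdceaa" and "bceceb" position by position:
  Position 0: 'c' vs 'b' => DIFFER
  Position 1: 'd' vs 'c' => DIFFER
  Position 2: 'c' vs 'e' => DIFFER
  Position 3: 'e' vs 'c' => DIFFER
  Position 4: 'a' vs 'e' => DIFFER
  Position 5: 'a' vs 'b' => DIFFER
Positions that differ: 6

6


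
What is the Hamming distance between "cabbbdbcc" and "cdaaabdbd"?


Comparing "cabbbdbcc" and "cdaaabdbd" position by position:
  Position 0: 'c' vs 'c' => same
  Position 1: 'a' vs 'd' => differ
  Position 2: 'b' vs 'a' => differ
  Position 3: 'b' vs 'a' => differ
  Position 4: 'b' vs 'a' => differ
  Position 5: 'd' vs 'b' => differ
  Position 6: 'b' vs 'd' => differ
  Position 7: 'c' vs 'b' => differ
  Position 8: 'c' vs 'd' => differ
Total differences (Hamming distance): 8

8


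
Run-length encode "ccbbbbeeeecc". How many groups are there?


Input: ccbbbbeeeecc
Scanning for consecutive runs:
  Group 1: 'c' x 2 (positions 0-1)
  Group 2: 'b' x 4 (positions 2-5)
  Group 3: 'e' x 4 (positions 6-9)
  Group 4: 'c' x 2 (positions 10-11)
Total groups: 4

4


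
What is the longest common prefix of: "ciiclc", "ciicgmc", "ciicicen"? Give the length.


Words: ciiclc, ciicgmc, ciicicen
  Position 0: all 'c' => match
  Position 1: all 'i' => match
  Position 2: all 'i' => match
  Position 3: all 'c' => match
  Position 4: ('l', 'g', 'i') => mismatch, stop
LCP = "ciic" (length 4)

4


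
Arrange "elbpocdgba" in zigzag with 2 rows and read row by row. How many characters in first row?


Zigzag "elbpocdgba" into 2 rows:
Placing characters:
  'e' => row 0
  'l' => row 1
  'b' => row 0
  'p' => row 1
  'o' => row 0
  'c' => row 1
  'd' => row 0
  'g' => row 1
  'b' => row 0
  'a' => row 1
Rows:
  Row 0: "ebodb"
  Row 1: "lpcga"
First row length: 5

5


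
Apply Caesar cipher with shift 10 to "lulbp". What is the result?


Caesar cipher: shift "lulbp" by 10
  'l' (pos 11) + 10 = pos 21 = 'v'
  'u' (pos 20) + 10 = pos 4 = 'e'
  'l' (pos 11) + 10 = pos 21 = 'v'
  'b' (pos 1) + 10 = pos 11 = 'l'
  'p' (pos 15) + 10 = pos 25 = 'z'
Result: vevlz

vevlz


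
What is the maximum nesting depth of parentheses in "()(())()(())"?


Input: "()(())()(())"
Tracking depth:
  Position 0 '(': depth becomes 1
  Position 1 ')': depth becomes 0
  Position 2 '(': depth becomes 1
  Position 3 '(': depth becomes 2
  Position 4 ')': depth becomes 1
  Position 5 ')': depth becomes 0
  Position 6 '(': depth becomes 1
  Position 7 ')': depth becomes 0
  Position 8 '(': depth becomes 1
  Position 9 '(': depth becomes 2
  Position 10 ')': depth becomes 1
  Position 11 ')': depth becomes 0
Maximum depth reached: 2

2


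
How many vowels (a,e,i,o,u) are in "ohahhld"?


Input: ohahhld
Checking each character:
  'o' at position 0: vowel (running total: 1)
  'h' at position 1: consonant
  'a' at position 2: vowel (running total: 2)
  'h' at position 3: consonant
  'h' at position 4: consonant
  'l' at position 5: consonant
  'd' at position 6: consonant
Total vowels: 2

2


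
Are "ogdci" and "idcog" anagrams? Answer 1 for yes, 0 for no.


Strings: "ogdci", "idcog"
Sorted first:  cdgio
Sorted second: cdgio
Sorted forms match => anagrams

1


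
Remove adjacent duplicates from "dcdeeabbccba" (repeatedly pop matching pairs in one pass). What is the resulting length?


Input: dcdeeabbccba
Stack-based adjacent duplicate removal:
  Read 'd': push. Stack: d
  Read 'c': push. Stack: dc
  Read 'd': push. Stack: dcd
  Read 'e': push. Stack: dcde
  Read 'e': matches stack top 'e' => pop. Stack: dcd
  Read 'a': push. Stack: dcda
  Read 'b': push. Stack: dcdab
  Read 'b': matches stack top 'b' => pop. Stack: dcda
  Read 'c': push. Stack: dcdac
  Read 'c': matches stack top 'c' => pop. Stack: dcda
  Read 'b': push. Stack: dcdab
  Read 'a': push. Stack: dcdaba
Final stack: "dcdaba" (length 6)

6


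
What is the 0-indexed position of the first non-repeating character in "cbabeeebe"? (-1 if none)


Input: cbabeeebe
Character frequencies:
  'a': 1
  'b': 3
  'c': 1
  'e': 4
Scanning left to right for freq == 1:
  Position 0 ('c'): unique! => answer = 0

0


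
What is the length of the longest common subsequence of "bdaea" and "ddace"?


LCS of "bdaea" and "ddace"
DP table:
           d    d    a    c    e
      0    0    0    0    0    0
  b   0    0    0    0    0    0
  d   0    1    1    1    1    1
  a   0    1    1    2    2    2
  e   0    1    1    2    2    3
  a   0    1    1    2    2    3
LCS length = dp[5][5] = 3

3


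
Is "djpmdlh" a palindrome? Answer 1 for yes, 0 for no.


Input: djpmdlh
Reversed: hldmpjd
  Compare pos 0 ('d') with pos 6 ('h'): MISMATCH
  Compare pos 1 ('j') with pos 5 ('l'): MISMATCH
  Compare pos 2 ('p') with pos 4 ('d'): MISMATCH
Result: not a palindrome

0


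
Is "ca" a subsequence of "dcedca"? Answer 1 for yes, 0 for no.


Check if "ca" is a subsequence of "dcedca"
Greedy scan:
  Position 0 ('d'): no match needed
  Position 1 ('c'): matches sub[0] = 'c'
  Position 2 ('e'): no match needed
  Position 3 ('d'): no match needed
  Position 4 ('c'): no match needed
  Position 5 ('a'): matches sub[1] = 'a'
All 2 characters matched => is a subsequence

1


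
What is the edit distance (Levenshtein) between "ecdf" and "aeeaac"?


Computing edit distance: "ecdf" -> "aeeaac"
DP table:
           a    e    e    a    a    c
      0    1    2    3    4    5    6
  e   1    1    1    2    3    4    5
  c   2    2    2    2    3    4    4
  d   3    3    3    3    3    4    5
  f   4    4    4    4    4    4    5
Edit distance = dp[4][6] = 5

5


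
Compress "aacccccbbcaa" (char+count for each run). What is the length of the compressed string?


Input: aacccccbbcaa
Runs:
  'a' x 2 => "a2"
  'c' x 5 => "c5"
  'b' x 2 => "b2"
  'c' x 1 => "c1"
  'a' x 2 => "a2"
Compressed: "a2c5b2c1a2"
Compressed length: 10

10


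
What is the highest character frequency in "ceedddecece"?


Input: ceedddecece
Character counts:
  'c': 3
  'd': 3
  'e': 5
Maximum frequency: 5

5


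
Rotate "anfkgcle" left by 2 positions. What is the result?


Input: "anfkgcle", rotate left by 2
First 2 characters: "an"
Remaining characters: "fkgcle"
Concatenate remaining + first: "fkgcle" + "an" = "fkgclean"

fkgclean


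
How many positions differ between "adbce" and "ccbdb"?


Comparing "adbce" and "ccbdb" position by position:
  Position 0: 'a' vs 'c' => DIFFER
  Position 1: 'd' vs 'c' => DIFFER
  Position 2: 'b' vs 'b' => same
  Position 3: 'c' vs 'd' => DIFFER
  Position 4: 'e' vs 'b' => DIFFER
Positions that differ: 4

4


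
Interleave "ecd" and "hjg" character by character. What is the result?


Interleaving "ecd" and "hjg":
  Position 0: 'e' from first, 'h' from second => "eh"
  Position 1: 'c' from first, 'j' from second => "cj"
  Position 2: 'd' from first, 'g' from second => "dg"
Result: ehcjdg

ehcjdg


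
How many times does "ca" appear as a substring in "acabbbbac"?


Searching for "ca" in "acabbbbac"
Scanning each position:
  Position 0: "ac" => no
  Position 1: "ca" => MATCH
  Position 2: "ab" => no
  Position 3: "bb" => no
  Position 4: "bb" => no
  Position 5: "bb" => no
  Position 6: "ba" => no
  Position 7: "ac" => no
Total occurrences: 1

1


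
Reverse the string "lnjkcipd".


Input: lnjkcipd
Reading characters right to left:
  Position 7: 'd'
  Position 6: 'p'
  Position 5: 'i'
  Position 4: 'c'
  Position 3: 'k'
  Position 2: 'j'
  Position 1: 'n'
  Position 0: 'l'
Reversed: dpickjnl

dpickjnl


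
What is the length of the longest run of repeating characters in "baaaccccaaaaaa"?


Input: "baaaccccaaaaaa"
Scanning for longest run:
  Position 1 ('a'): new char, reset run to 1
  Position 2 ('a'): continues run of 'a', length=2
  Position 3 ('a'): continues run of 'a', length=3
  Position 4 ('c'): new char, reset run to 1
  Position 5 ('c'): continues run of 'c', length=2
  Position 6 ('c'): continues run of 'c', length=3
  Position 7 ('c'): continues run of 'c', length=4
  Position 8 ('a'): new char, reset run to 1
  Position 9 ('a'): continues run of 'a', length=2
  Position 10 ('a'): continues run of 'a', length=3
  Position 11 ('a'): continues run of 'a', length=4
  Position 12 ('a'): continues run of 'a', length=5
  Position 13 ('a'): continues run of 'a', length=6
Longest run: 'a' with length 6

6


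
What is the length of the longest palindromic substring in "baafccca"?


Input: "baafccca"
Checking substrings for palindromes:
  [4:7] "ccc" (len 3) => palindrome
  [1:3] "aa" (len 2) => palindrome
  [4:6] "cc" (len 2) => palindrome
  [5:7] "cc" (len 2) => palindrome
Longest palindromic substring: "ccc" with length 3

3


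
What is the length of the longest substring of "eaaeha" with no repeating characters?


Input: "eaaeha"
Sliding window (track last position of each char):
  Position 0 ('e'): window [0,0] length 1 -- new best
  Position 1 ('a'): window [0,1] length 2 -- new best
  Position 2 ('a'): repeat (last at 1), move window start to 2
  Position 2 ('a'): window [2,2] length 1
  Position 3 ('e'): window [2,3] length 2
  Position 4 ('h'): window [2,4] length 3 -- new best
  Position 5 ('a'): repeat (last at 2), move window start to 3
  Position 5 ('a'): window [3,5] length 3
Longest substring with no repeats: "aeh" with length 3

3


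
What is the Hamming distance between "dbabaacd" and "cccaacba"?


Comparing "dbabaacd" and "cccaacba" position by position:
  Position 0: 'd' vs 'c' => differ
  Position 1: 'b' vs 'c' => differ
  Position 2: 'a' vs 'c' => differ
  Position 3: 'b' vs 'a' => differ
  Position 4: 'a' vs 'a' => same
  Position 5: 'a' vs 'c' => differ
  Position 6: 'c' vs 'b' => differ
  Position 7: 'd' vs 'a' => differ
Total differences (Hamming distance): 7

7


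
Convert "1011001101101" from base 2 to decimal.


Input: "1011001101101" in base 2
Positional expansion:
  Digit '1' (value 1) x 2^12 = 4096
  Digit '0' (value 0) x 2^11 = 0
  Digit '1' (value 1) x 2^10 = 1024
  Digit '1' (value 1) x 2^9 = 512
  Digit '0' (value 0) x 2^8 = 0
  Digit '0' (value 0) x 2^7 = 0
  Digit '1' (value 1) x 2^6 = 64
  Digit '1' (value 1) x 2^5 = 32
  Digit '0' (value 0) x 2^4 = 0
  Digit '1' (value 1) x 2^3 = 8
  Digit '1' (value 1) x 2^2 = 4
  Digit '0' (value 0) x 2^1 = 0
  Digit '1' (value 1) x 2^0 = 1
Sum = 5741

5741


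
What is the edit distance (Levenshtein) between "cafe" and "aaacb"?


Computing edit distance: "cafe" -> "aaacb"
DP table:
           a    a    a    c    b
      0    1    2    3    4    5
  c   1    1    2    3    3    4
  a   2    1    1    2    3    4
  f   3    2    2    2    3    4
  e   4    3    3    3    3    4
Edit distance = dp[4][5] = 4

4
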